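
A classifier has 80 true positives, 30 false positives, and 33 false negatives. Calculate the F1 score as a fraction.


Precision = 80/110 = 8/11. Recall = 80/113 = 80/113. F1 = 2*P*R/(P+R) = 160/223.

160/223


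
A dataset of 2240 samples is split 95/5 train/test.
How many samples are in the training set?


Test set = 2240 * 5% = 112. Training set = 2240 - 112 = 2128.

2128


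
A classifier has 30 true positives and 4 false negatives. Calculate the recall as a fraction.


Recall = TP / (TP + FN) = 30 / 34 = 15/17.

15/17


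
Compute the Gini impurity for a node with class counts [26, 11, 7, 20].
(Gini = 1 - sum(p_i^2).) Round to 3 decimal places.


Total = 64. Proportions: 26/64, 11/64, 7/64, 20/64. sum(p_i^2) = 0.3042. Gini = 1 - 0.3042 = 0.6958, which rounds to 0.696.

0.696


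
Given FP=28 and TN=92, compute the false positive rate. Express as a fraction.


FPR = FP / (FP + TN) = 28 / 120 = 7/30.

7/30


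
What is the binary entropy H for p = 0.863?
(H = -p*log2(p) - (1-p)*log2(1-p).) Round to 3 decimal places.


H = -0.863*log2(0.863) - 0.137*log2(0.137) = 0.576.

0.576


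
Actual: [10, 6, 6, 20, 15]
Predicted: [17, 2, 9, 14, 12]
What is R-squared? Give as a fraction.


Mean(y) = 57/5. SS_res = 119. SS_tot = 736/5. R^2 = 1 - 119/(736/5) = 141/736.

141/736


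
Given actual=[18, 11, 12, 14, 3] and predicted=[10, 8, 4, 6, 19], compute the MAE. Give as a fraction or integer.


MAE = (1/5) * (|18-10|=8 + |11-8|=3 + |12-4|=8 + |14-6|=8 + |3-19|=16). Sum = 43. MAE = 43/5.

43/5


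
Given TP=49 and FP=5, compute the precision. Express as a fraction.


Precision = TP / (TP + FP) = 49 / 54 = 49/54.

49/54


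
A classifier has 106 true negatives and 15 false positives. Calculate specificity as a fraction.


Specificity = TN / (TN + FP) = 106 / 121 = 106/121.

106/121


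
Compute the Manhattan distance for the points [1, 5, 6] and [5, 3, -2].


d = sum of absolute differences: |1-5|=4 + |5-3|=2 + |6--2|=8 = 14.

14


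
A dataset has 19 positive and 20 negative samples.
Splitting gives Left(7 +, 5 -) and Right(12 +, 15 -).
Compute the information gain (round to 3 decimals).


H(parent) = 0.9995. H(left) = 0.9799, H(right) = 0.9911. Weighted = (12/39)*0.9799 + (27/39)*0.9911 = 0.9877. IG = 0.9995 - 0.9877 = 0.0118, which rounds to 0.012.

0.012


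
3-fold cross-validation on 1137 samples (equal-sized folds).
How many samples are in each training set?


Each validation fold has 1137/3 = 379 samples. Training set = 1137 - 379 = 758.

758


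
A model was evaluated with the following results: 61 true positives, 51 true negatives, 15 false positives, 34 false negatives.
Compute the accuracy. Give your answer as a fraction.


Accuracy = (TP + TN) / (TP + TN + FP + FN) = (61 + 51) / 161 = 16/23.

16/23


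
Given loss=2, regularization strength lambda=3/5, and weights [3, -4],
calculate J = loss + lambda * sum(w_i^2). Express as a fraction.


L2 sq norm = sum(w^2) = 25. J = 2 + 3/5 * 25 = 17.

17


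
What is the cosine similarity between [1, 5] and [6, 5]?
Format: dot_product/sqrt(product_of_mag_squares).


dot = 31. |a|^2 = 26, |b|^2 = 61. cos = 31/sqrt(1586).

31/sqrt(1586)


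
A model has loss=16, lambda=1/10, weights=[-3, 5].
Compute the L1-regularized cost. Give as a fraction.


L1 norm = sum(|w|) = 8. J = 16 + 1/10 * 8 = 84/5.

84/5


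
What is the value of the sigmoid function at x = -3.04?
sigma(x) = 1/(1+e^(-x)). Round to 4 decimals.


sigma(-3.04) = 1/(1+e^(3.04)) = 1/(1+20.905243) = 1/21.905243 = 0.0457.

0.0457


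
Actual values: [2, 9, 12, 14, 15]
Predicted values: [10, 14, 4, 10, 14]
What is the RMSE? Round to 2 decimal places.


MSE = 34.0000. RMSE = sqrt(34.0000) = 5.83.

5.83


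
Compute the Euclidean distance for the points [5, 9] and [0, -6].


d = sqrt(sum of squared differences). (5-0)^2=25, (9--6)^2=225. Sum = 250.

sqrt(250)


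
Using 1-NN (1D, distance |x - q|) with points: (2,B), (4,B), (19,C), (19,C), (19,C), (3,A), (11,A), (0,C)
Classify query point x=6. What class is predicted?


Distances: |2-6|=4, |4-6|=2, |19-6|=13, |19-6|=13, |19-6|=13, |3-6|=3, |11-6|=5, |0-6|=6. 1 nearest: (4,B). Counts: {'B': 1}. Majority class: B.

B


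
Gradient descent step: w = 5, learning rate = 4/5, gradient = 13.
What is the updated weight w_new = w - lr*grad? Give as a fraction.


w_new = 5 - 4/5 * 13 = 5 - 52/5 = -27/5.

-27/5


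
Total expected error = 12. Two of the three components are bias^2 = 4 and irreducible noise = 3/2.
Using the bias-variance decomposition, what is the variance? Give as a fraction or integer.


Total error = bias^2 + variance + irreducible noise. So variance = 12 - 4 - 3/2 = 13/2.

13/2


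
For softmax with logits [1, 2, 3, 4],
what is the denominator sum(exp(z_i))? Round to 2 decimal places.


Denom = e^1=2.7183 + e^2=7.3891 + e^3=20.0855 + e^4=54.5982. Sum = 84.7911, which rounds to 84.79.

84.79


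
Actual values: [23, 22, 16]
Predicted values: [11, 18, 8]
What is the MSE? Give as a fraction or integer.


MSE = (1/3) * ((23-11)^2=144 + (22-18)^2=16 + (16-8)^2=64). Sum = 224. MSE = 224/3.

224/3


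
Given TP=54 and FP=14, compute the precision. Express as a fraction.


Precision = TP / (TP + FP) = 54 / 68 = 27/34.

27/34


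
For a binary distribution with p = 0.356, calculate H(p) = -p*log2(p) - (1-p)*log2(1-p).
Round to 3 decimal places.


H = -0.356*log2(0.356) - 0.644*log2(0.644) = 0.939.

0.939


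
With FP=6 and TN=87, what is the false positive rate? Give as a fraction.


FPR = FP / (FP + TN) = 6 / 93 = 2/31.

2/31


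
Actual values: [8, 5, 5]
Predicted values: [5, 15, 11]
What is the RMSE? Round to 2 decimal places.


MSE = 48.3333. RMSE = sqrt(48.3333) = 6.95.

6.95


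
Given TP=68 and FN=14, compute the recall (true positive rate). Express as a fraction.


Recall = TP / (TP + FN) = 68 / 82 = 34/41.

34/41


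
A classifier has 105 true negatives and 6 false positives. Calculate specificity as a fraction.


Specificity = TN / (TN + FP) = 105 / 111 = 35/37.

35/37


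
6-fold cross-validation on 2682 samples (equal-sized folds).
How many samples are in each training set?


Each validation fold has 2682/6 = 447 samples. Training set = 2682 - 447 = 2235.

2235


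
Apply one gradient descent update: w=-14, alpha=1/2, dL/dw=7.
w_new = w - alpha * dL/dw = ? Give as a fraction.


w_new = -14 - 1/2 * 7 = -14 - 7/2 = -35/2.

-35/2


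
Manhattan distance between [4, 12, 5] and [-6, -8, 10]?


d = sum of absolute differences: |4--6|=10 + |12--8|=20 + |5-10|=5 = 35.

35


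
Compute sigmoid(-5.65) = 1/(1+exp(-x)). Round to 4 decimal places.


sigma(-5.65) = 1/(1+e^(5.65)) = 1/(1+284.291466) = 1/285.291466 = 0.0035.

0.0035


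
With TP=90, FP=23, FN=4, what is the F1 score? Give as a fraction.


Precision = 90/113 = 90/113. Recall = 90/94 = 45/47. F1 = 2*P*R/(P+R) = 20/23.

20/23


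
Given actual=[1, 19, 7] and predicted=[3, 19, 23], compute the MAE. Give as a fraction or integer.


MAE = (1/3) * (|1-3|=2 + |19-19|=0 + |7-23|=16). Sum = 18. MAE = 6.

6


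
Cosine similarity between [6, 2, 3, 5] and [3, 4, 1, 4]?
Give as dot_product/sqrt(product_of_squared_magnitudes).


dot = 49. |a|^2 = 74, |b|^2 = 42. cos = 49/sqrt(3108).

49/sqrt(3108)


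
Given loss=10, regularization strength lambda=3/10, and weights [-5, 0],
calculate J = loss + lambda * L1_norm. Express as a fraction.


L1 norm = sum(|w|) = 5. J = 10 + 3/10 * 5 = 23/2.

23/2


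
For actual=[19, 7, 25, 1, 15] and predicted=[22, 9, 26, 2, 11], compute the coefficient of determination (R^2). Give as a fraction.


Mean(y) = 67/5. SS_res = 31. SS_tot = 1816/5. R^2 = 1 - 31/(1816/5) = 1661/1816.

1661/1816


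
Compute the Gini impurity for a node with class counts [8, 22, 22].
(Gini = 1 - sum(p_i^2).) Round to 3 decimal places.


Total = 52. Proportions: 8/52, 22/52, 22/52. sum(p_i^2) = 0.3817. Gini = 1 - 0.3817 = 0.6183, which rounds to 0.618.

0.618


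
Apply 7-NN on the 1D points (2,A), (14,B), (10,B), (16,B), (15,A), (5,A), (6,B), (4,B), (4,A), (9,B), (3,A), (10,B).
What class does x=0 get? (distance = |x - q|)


Distances: |2-0|=2, |14-0|=14, |10-0|=10, |16-0|=16, |15-0|=15, |5-0|=5, |6-0|=6, |4-0|=4, |4-0|=4, |9-0|=9, |3-0|=3, |10-0|=10. 7 nearest: (2,A), (3,A), (4,A), (4,B), (5,A), (6,B), (9,B). Counts: {'A': 4, 'B': 3}. Majority class: A.

A


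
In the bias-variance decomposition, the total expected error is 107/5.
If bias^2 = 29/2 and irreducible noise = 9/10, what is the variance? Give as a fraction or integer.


Total error = bias^2 + variance + irreducible noise. So variance = 107/5 - 29/2 - 9/10 = 6.

6


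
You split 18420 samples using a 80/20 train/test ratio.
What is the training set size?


Test set = 18420 * 20% = 3684. Training set = 18420 - 3684 = 14736.

14736


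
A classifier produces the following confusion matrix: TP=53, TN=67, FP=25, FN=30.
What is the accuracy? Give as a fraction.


Accuracy = (TP + TN) / (TP + TN + FP + FN) = (53 + 67) / 175 = 24/35.

24/35


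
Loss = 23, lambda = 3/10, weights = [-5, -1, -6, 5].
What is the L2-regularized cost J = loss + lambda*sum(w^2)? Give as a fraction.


L2 sq norm = sum(w^2) = 87. J = 23 + 3/10 * 87 = 491/10.

491/10


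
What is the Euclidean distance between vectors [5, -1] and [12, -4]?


d = sqrt(sum of squared differences). (5-12)^2=49, (-1--4)^2=9. Sum = 58.

sqrt(58)


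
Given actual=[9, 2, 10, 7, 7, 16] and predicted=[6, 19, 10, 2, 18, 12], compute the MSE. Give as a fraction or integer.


MSE = (1/6) * ((9-6)^2=9 + (2-19)^2=289 + (10-10)^2=0 + (7-2)^2=25 + (7-18)^2=121 + (16-12)^2=16). Sum = 460. MSE = 230/3.

230/3


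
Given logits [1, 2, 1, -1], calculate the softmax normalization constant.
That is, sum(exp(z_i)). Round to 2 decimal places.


Denom = e^1=2.7183 + e^2=7.3891 + e^1=2.7183 + e^-1=0.3679. Sum = 13.1936, which rounds to 13.19.

13.19


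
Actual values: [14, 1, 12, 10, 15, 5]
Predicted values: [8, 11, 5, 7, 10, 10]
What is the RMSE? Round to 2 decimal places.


MSE = 40.6667. RMSE = sqrt(40.6667) = 6.38.

6.38


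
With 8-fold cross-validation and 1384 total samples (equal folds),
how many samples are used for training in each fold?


Each validation fold has 1384/8 = 173 samples. Training set = 1384 - 173 = 1211.

1211


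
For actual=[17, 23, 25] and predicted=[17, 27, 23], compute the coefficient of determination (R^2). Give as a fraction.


Mean(y) = 65/3. SS_res = 20. SS_tot = 104/3. R^2 = 1 - 20/(104/3) = 11/26.

11/26


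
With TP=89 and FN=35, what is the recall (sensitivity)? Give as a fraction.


Recall = TP / (TP + FN) = 89 / 124 = 89/124.

89/124


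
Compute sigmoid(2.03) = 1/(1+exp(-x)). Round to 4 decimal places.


sigma(2.03) = 1/(1+e^(-2.03)) = 1/(1+0.131336) = 1/1.131336 = 0.8839.

0.8839


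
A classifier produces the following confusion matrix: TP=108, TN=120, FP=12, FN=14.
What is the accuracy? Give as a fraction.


Accuracy = (TP + TN) / (TP + TN + FP + FN) = (108 + 120) / 254 = 114/127.

114/127


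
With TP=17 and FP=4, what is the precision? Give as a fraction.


Precision = TP / (TP + FP) = 17 / 21 = 17/21.

17/21


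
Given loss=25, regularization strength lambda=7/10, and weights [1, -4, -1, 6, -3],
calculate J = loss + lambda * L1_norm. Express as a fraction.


L1 norm = sum(|w|) = 15. J = 25 + 7/10 * 15 = 71/2.

71/2


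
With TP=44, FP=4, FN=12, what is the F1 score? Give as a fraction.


Precision = 44/48 = 11/12. Recall = 44/56 = 11/14. F1 = 2*P*R/(P+R) = 11/13.

11/13


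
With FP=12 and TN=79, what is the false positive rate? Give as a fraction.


FPR = FP / (FP + TN) = 12 / 91 = 12/91.

12/91


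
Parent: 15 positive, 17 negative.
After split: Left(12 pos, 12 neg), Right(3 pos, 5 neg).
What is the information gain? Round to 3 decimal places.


H(parent) = 0.9972. H(left) = 1.0000, H(right) = 0.9544. Weighted = (24/32)*1.0000 + (8/32)*0.9544 = 0.9886. IG = 0.9972 - 0.9886 = 0.0086, which rounds to 0.009.

0.009


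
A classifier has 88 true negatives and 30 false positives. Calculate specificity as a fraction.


Specificity = TN / (TN + FP) = 88 / 118 = 44/59.

44/59


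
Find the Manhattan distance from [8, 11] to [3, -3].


d = sum of absolute differences: |8-3|=5 + |11--3|=14 = 19.

19


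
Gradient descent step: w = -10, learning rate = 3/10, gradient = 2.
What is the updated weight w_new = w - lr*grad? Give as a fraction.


w_new = -10 - 3/10 * 2 = -10 - 3/5 = -53/5.

-53/5


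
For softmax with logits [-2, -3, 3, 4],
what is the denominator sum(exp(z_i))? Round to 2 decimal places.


Denom = e^-2=0.1353 + e^-3=0.0498 + e^3=20.0855 + e^4=54.5982. Sum = 74.8688, which rounds to 74.87.

74.87


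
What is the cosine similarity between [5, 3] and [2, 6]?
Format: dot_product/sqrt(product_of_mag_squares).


dot = 28. |a|^2 = 34, |b|^2 = 40. cos = 28/sqrt(1360).

28/sqrt(1360)


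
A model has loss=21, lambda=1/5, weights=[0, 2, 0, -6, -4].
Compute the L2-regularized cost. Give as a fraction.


L2 sq norm = sum(w^2) = 56. J = 21 + 1/5 * 56 = 161/5.

161/5


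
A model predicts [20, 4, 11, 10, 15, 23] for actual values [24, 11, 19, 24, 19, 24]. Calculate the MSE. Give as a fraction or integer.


MSE = (1/6) * ((24-20)^2=16 + (11-4)^2=49 + (19-11)^2=64 + (24-10)^2=196 + (19-15)^2=16 + (24-23)^2=1). Sum = 342. MSE = 57.

57


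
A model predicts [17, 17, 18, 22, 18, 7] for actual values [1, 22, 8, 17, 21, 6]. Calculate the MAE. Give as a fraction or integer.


MAE = (1/6) * (|1-17|=16 + |22-17|=5 + |8-18|=10 + |17-22|=5 + |21-18|=3 + |6-7|=1). Sum = 40. MAE = 20/3.

20/3


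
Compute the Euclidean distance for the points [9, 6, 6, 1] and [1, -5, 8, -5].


d = sqrt(sum of squared differences). (9-1)^2=64, (6--5)^2=121, (6-8)^2=4, (1--5)^2=36. Sum = 225.

15


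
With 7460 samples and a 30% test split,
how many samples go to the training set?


Test set = 7460 * 30% = 2238. Training set = 7460 - 2238 = 5222.

5222


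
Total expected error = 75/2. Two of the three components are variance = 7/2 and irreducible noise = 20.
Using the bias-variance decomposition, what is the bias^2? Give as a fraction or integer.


Total error = bias^2 + variance + irreducible noise. So bias^2 = 75/2 - 7/2 - 20 = 14.

14


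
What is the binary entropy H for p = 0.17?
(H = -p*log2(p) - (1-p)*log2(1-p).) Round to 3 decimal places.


H = -0.17*log2(0.17) - 0.83*log2(0.83) = 0.658.

0.658


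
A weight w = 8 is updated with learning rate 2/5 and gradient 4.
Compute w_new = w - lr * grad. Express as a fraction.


w_new = 8 - 2/5 * 4 = 8 - 8/5 = 32/5.

32/5


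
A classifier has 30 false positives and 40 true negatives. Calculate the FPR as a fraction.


FPR = FP / (FP + TN) = 30 / 70 = 3/7.

3/7


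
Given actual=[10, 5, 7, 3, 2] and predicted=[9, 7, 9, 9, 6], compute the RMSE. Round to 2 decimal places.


MSE = 12.2000. RMSE = sqrt(12.2000) = 3.49.

3.49


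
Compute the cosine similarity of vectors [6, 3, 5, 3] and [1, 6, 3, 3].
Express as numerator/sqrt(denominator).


dot = 48. |a|^2 = 79, |b|^2 = 55. cos = 48/sqrt(4345).

48/sqrt(4345)


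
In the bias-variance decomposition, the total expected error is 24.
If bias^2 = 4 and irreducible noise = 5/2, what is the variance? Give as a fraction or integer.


Total error = bias^2 + variance + irreducible noise. So variance = 24 - 4 - 5/2 = 35/2.

35/2


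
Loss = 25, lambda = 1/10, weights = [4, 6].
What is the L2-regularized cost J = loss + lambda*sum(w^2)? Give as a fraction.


L2 sq norm = sum(w^2) = 52. J = 25 + 1/10 * 52 = 151/5.

151/5


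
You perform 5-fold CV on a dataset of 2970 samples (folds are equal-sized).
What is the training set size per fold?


Each validation fold has 2970/5 = 594 samples. Training set = 2970 - 594 = 2376.

2376


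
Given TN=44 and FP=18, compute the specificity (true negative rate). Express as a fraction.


Specificity = TN / (TN + FP) = 44 / 62 = 22/31.

22/31


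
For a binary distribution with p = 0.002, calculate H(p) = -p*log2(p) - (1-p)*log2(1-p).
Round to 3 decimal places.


H = -0.002*log2(0.002) - 0.998*log2(0.998) = 0.021.

0.021


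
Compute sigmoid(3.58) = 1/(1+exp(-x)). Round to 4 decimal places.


sigma(3.58) = 1/(1+e^(-3.58)) = 1/(1+0.027876) = 1/1.027876 = 0.9729.

0.9729


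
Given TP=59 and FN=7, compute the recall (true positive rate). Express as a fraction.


Recall = TP / (TP + FN) = 59 / 66 = 59/66.

59/66


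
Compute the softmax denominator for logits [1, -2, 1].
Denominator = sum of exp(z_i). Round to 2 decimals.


Denom = e^1=2.7183 + e^-2=0.1353 + e^1=2.7183. Sum = 5.5719, which rounds to 5.57.

5.57


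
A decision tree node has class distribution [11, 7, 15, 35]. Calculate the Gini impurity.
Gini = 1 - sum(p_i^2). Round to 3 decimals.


Total = 68. Proportions: 11/68, 7/68, 15/68, 35/68. sum(p_i^2) = 0.3503. Gini = 1 - 0.3503 = 0.6497, which rounds to 0.650.

0.650


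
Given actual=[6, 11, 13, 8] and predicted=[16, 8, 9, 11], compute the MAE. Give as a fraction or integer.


MAE = (1/4) * (|6-16|=10 + |11-8|=3 + |13-9|=4 + |8-11|=3). Sum = 20. MAE = 5.

5


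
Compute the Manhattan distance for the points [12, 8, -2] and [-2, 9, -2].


d = sum of absolute differences: |12--2|=14 + |8-9|=1 + |-2--2|=0 = 15.

15


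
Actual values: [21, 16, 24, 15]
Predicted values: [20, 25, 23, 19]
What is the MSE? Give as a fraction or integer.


MSE = (1/4) * ((21-20)^2=1 + (16-25)^2=81 + (24-23)^2=1 + (15-19)^2=16). Sum = 99. MSE = 99/4.

99/4


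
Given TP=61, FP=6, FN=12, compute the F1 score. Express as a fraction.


Precision = 61/67 = 61/67. Recall = 61/73 = 61/73. F1 = 2*P*R/(P+R) = 61/70.

61/70


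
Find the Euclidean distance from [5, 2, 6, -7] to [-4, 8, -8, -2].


d = sqrt(sum of squared differences). (5--4)^2=81, (2-8)^2=36, (6--8)^2=196, (-7--2)^2=25. Sum = 338.

sqrt(338)


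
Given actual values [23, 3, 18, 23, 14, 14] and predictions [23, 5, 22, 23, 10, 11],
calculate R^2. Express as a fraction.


Mean(y) = 95/6. SS_res = 45. SS_tot = 1673/6. R^2 = 1 - 45/(1673/6) = 1403/1673.

1403/1673


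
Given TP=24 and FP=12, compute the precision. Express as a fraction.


Precision = TP / (TP + FP) = 24 / 36 = 2/3.

2/3


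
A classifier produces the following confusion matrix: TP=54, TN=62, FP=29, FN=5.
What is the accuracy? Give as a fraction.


Accuracy = (TP + TN) / (TP + TN + FP + FN) = (54 + 62) / 150 = 58/75.

58/75


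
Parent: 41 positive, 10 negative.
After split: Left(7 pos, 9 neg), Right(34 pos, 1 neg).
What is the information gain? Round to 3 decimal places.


H(parent) = 0.7140. H(left) = 0.9887, H(right) = 0.1872. Weighted = (16/51)*0.9887 + (35/51)*0.1872 = 0.4387. IG = 0.7140 - 0.4387 = 0.2753, which rounds to 0.275.

0.275


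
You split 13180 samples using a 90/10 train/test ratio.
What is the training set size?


Test set = 13180 * 10% = 1318. Training set = 13180 - 1318 = 11862.

11862


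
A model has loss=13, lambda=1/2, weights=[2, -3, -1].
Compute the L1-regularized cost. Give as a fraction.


L1 norm = sum(|w|) = 6. J = 13 + 1/2 * 6 = 16.

16


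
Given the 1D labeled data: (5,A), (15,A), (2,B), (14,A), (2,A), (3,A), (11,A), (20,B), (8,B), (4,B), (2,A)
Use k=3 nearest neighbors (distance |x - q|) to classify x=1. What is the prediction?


Distances: |5-1|=4, |15-1|=14, |2-1|=1, |14-1|=13, |2-1|=1, |3-1|=2, |11-1|=10, |20-1|=19, |8-1|=7, |4-1|=3, |2-1|=1. 3 nearest: (2,A), (2,A), (2,B). Counts: {'A': 2, 'B': 1}. Majority class: A.

A


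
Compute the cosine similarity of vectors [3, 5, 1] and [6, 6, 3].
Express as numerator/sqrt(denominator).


dot = 51. |a|^2 = 35, |b|^2 = 81. cos = 51/sqrt(2835).

51/sqrt(2835)


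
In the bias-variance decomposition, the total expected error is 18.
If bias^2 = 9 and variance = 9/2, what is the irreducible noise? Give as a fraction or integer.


Total error = bias^2 + variance + irreducible noise. So irreducible noise = 18 - 9 - 9/2 = 9/2.

9/2


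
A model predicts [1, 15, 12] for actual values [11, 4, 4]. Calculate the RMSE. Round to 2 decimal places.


MSE = 95.0000. RMSE = sqrt(95.0000) = 9.75.

9.75


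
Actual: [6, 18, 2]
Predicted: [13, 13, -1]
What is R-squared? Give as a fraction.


Mean(y) = 26/3. SS_res = 83. SS_tot = 416/3. R^2 = 1 - 83/(416/3) = 167/416.

167/416


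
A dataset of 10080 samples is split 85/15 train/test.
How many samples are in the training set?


Test set = 10080 * 15% = 1512. Training set = 10080 - 1512 = 8568.

8568


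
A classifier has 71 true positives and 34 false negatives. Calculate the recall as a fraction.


Recall = TP / (TP + FN) = 71 / 105 = 71/105.

71/105


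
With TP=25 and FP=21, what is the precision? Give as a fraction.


Precision = TP / (TP + FP) = 25 / 46 = 25/46.

25/46


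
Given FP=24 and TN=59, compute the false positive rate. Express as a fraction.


FPR = FP / (FP + TN) = 24 / 83 = 24/83.

24/83


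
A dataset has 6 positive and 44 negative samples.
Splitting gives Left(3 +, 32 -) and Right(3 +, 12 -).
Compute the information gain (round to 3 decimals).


H(parent) = 0.5294. H(left) = 0.4220, H(right) = 0.7219. Weighted = (35/50)*0.4220 + (15/50)*0.7219 = 0.5120. IG = 0.5294 - 0.5120 = 0.0174, which rounds to 0.017.

0.017


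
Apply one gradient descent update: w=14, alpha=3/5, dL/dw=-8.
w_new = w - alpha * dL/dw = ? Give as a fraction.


w_new = 14 - 3/5 * -8 = 14 - -24/5 = 94/5.

94/5


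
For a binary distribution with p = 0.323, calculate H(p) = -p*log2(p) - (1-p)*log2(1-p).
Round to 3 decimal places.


H = -0.323*log2(0.323) - 0.677*log2(0.677) = 0.908.

0.908


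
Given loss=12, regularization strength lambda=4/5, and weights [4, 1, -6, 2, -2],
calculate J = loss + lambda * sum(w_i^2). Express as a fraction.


L2 sq norm = sum(w^2) = 61. J = 12 + 4/5 * 61 = 304/5.

304/5


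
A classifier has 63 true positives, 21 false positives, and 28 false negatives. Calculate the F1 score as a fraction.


Precision = 63/84 = 3/4. Recall = 63/91 = 9/13. F1 = 2*P*R/(P+R) = 18/25.

18/25


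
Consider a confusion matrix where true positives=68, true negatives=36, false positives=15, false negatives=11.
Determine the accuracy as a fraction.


Accuracy = (TP + TN) / (TP + TN + FP + FN) = (68 + 36) / 130 = 4/5.

4/5


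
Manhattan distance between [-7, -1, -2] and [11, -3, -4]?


d = sum of absolute differences: |-7-11|=18 + |-1--3|=2 + |-2--4|=2 = 22.

22


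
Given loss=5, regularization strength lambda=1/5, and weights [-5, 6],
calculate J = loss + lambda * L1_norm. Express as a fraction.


L1 norm = sum(|w|) = 11. J = 5 + 1/5 * 11 = 36/5.

36/5


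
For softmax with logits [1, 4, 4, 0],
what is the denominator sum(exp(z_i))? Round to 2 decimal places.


Denom = e^1=2.7183 + e^4=54.5982 + e^4=54.5982 + e^0=1.0000. Sum = 112.9147, which rounds to 112.91.

112.91


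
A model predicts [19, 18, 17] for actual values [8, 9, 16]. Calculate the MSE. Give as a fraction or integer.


MSE = (1/3) * ((8-19)^2=121 + (9-18)^2=81 + (16-17)^2=1). Sum = 203. MSE = 203/3.

203/3


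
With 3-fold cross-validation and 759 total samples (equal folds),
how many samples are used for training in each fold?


Each validation fold has 759/3 = 253 samples. Training set = 759 - 253 = 506.

506


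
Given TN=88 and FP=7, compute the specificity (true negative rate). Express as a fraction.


Specificity = TN / (TN + FP) = 88 / 95 = 88/95.

88/95


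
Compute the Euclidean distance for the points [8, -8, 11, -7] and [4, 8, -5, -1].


d = sqrt(sum of squared differences). (8-4)^2=16, (-8-8)^2=256, (11--5)^2=256, (-7--1)^2=36. Sum = 564.

sqrt(564)


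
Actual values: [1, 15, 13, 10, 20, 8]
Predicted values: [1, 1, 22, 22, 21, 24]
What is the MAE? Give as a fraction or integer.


MAE = (1/6) * (|1-1|=0 + |15-1|=14 + |13-22|=9 + |10-22|=12 + |20-21|=1 + |8-24|=16). Sum = 52. MAE = 26/3.

26/3


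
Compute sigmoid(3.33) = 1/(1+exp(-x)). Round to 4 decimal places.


sigma(3.33) = 1/(1+e^(-3.33)) = 1/(1+0.035793) = 1/1.035793 = 0.9654.

0.9654


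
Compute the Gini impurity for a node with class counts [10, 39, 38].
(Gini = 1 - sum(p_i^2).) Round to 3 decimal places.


Total = 87. Proportions: 10/87, 39/87, 38/87. sum(p_i^2) = 0.4049. Gini = 1 - 0.4049 = 0.5951, which rounds to 0.595.

0.595


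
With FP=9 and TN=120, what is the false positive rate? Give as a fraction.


FPR = FP / (FP + TN) = 9 / 129 = 3/43.

3/43


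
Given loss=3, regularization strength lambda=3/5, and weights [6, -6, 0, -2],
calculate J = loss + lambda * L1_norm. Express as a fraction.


L1 norm = sum(|w|) = 14. J = 3 + 3/5 * 14 = 57/5.

57/5


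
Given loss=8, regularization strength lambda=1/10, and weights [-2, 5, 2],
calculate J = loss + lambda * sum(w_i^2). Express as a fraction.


L2 sq norm = sum(w^2) = 33. J = 8 + 1/10 * 33 = 113/10.

113/10


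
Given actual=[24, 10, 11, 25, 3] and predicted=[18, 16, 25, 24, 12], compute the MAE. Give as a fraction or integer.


MAE = (1/5) * (|24-18|=6 + |10-16|=6 + |11-25|=14 + |25-24|=1 + |3-12|=9). Sum = 36. MAE = 36/5.

36/5


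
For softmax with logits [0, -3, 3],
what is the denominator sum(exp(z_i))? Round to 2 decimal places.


Denom = e^0=1.0000 + e^-3=0.0498 + e^3=20.0855. Sum = 21.1353, which rounds to 21.14.

21.14


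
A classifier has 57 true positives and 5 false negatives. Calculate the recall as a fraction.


Recall = TP / (TP + FN) = 57 / 62 = 57/62.

57/62


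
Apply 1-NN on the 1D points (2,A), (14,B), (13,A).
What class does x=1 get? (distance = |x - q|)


Distances: |2-1|=1, |14-1|=13, |13-1|=12. 1 nearest: (2,A). Counts: {'A': 1}. Majority class: A.

A


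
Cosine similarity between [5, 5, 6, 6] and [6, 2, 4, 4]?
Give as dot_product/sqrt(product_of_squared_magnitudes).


dot = 88. |a|^2 = 122, |b|^2 = 72. cos = 88/sqrt(8784).

88/sqrt(8784)


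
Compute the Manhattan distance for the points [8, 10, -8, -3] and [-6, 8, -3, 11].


d = sum of absolute differences: |8--6|=14 + |10-8|=2 + |-8--3|=5 + |-3-11|=14 = 35.

35


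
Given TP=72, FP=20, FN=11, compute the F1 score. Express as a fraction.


Precision = 72/92 = 18/23. Recall = 72/83 = 72/83. F1 = 2*P*R/(P+R) = 144/175.

144/175


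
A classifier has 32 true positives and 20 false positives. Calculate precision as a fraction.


Precision = TP / (TP + FP) = 32 / 52 = 8/13.

8/13


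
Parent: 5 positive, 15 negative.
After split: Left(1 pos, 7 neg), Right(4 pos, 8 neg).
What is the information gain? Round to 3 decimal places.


H(parent) = 0.8113. H(left) = 0.5436, H(right) = 0.9183. Weighted = (8/20)*0.5436 + (12/20)*0.9183 = 0.7684. IG = 0.8113 - 0.7684 = 0.0429, which rounds to 0.043.

0.043


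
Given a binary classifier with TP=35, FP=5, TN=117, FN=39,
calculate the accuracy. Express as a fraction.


Accuracy = (TP + TN) / (TP + TN + FP + FN) = (35 + 117) / 196 = 38/49.

38/49


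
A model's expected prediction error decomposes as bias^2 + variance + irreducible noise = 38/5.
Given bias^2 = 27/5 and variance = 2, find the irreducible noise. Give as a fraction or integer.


Total error = bias^2 + variance + irreducible noise. So irreducible noise = 38/5 - 27/5 - 2 = 1/5.

1/5


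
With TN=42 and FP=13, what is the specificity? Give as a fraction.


Specificity = TN / (TN + FP) = 42 / 55 = 42/55.

42/55


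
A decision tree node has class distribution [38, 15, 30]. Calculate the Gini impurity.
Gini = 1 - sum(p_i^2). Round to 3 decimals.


Total = 83. Proportions: 38/83, 15/83, 30/83. sum(p_i^2) = 0.3729. Gini = 1 - 0.3729 = 0.6271, which rounds to 0.627.

0.627


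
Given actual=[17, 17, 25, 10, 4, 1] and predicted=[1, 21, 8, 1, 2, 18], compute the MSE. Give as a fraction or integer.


MSE = (1/6) * ((17-1)^2=256 + (17-21)^2=16 + (25-8)^2=289 + (10-1)^2=81 + (4-2)^2=4 + (1-18)^2=289). Sum = 935. MSE = 935/6.

935/6


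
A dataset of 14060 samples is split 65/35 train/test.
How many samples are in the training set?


Test set = 14060 * 35% = 4921. Training set = 14060 - 4921 = 9139.

9139


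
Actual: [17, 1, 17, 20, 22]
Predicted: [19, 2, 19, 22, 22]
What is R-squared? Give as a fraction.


Mean(y) = 77/5. SS_res = 13. SS_tot = 1386/5. R^2 = 1 - 13/(1386/5) = 1321/1386.

1321/1386


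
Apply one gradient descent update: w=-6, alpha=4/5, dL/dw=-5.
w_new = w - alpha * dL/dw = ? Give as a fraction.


w_new = -6 - 4/5 * -5 = -6 - -4 = -2.

-2


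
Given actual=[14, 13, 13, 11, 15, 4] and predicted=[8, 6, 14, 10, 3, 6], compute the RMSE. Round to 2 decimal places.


MSE = 39.1667. RMSE = sqrt(39.1667) = 6.26.

6.26


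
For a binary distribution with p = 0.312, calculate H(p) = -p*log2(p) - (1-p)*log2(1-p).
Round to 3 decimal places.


H = -0.312*log2(0.312) - 0.688*log2(0.688) = 0.895.

0.895


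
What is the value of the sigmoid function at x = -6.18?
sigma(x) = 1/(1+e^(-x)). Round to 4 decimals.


sigma(-6.18) = 1/(1+e^(6.18)) = 1/(1+482.991956) = 1/483.991956 = 0.0021.

0.0021


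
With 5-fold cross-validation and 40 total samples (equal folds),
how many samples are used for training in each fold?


Each validation fold has 40/5 = 8 samples. Training set = 40 - 8 = 32.

32


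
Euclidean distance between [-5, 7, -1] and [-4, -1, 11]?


d = sqrt(sum of squared differences). (-5--4)^2=1, (7--1)^2=64, (-1-11)^2=144. Sum = 209.

sqrt(209)


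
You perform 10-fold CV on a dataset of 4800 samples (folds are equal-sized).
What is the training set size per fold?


Each validation fold has 4800/10 = 480 samples. Training set = 4800 - 480 = 4320.

4320


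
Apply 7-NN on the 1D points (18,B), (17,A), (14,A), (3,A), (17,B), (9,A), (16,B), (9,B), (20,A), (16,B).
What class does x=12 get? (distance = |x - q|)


Distances: |18-12|=6, |17-12|=5, |14-12|=2, |3-12|=9, |17-12|=5, |9-12|=3, |16-12|=4, |9-12|=3, |20-12|=8, |16-12|=4. 7 nearest: (14,A), (9,A), (9,B), (16,B), (16,B), (17,A), (17,B). Counts: {'A': 3, 'B': 4}. Majority class: B.

B


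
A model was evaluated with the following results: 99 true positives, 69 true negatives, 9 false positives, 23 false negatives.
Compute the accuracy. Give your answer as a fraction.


Accuracy = (TP + TN) / (TP + TN + FP + FN) = (99 + 69) / 200 = 21/25.

21/25


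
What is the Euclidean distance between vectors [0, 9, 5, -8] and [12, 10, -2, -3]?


d = sqrt(sum of squared differences). (0-12)^2=144, (9-10)^2=1, (5--2)^2=49, (-8--3)^2=25. Sum = 219.

sqrt(219)


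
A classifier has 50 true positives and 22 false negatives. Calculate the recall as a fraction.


Recall = TP / (TP + FN) = 50 / 72 = 25/36.

25/36


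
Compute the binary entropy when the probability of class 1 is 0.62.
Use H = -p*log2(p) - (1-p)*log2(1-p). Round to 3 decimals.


H = -0.62*log2(0.62) - 0.38*log2(0.38) = 0.958.

0.958


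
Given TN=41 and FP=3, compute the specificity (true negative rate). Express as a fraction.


Specificity = TN / (TN + FP) = 41 / 44 = 41/44.

41/44


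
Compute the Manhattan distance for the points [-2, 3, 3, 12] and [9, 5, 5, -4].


d = sum of absolute differences: |-2-9|=11 + |3-5|=2 + |3-5|=2 + |12--4|=16 = 31.

31


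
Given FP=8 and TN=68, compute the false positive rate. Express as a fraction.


FPR = FP / (FP + TN) = 8 / 76 = 2/19.

2/19


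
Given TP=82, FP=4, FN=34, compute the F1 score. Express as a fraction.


Precision = 82/86 = 41/43. Recall = 82/116 = 41/58. F1 = 2*P*R/(P+R) = 82/101.

82/101


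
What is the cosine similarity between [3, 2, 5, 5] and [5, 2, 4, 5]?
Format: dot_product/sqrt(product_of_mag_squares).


dot = 64. |a|^2 = 63, |b|^2 = 70. cos = 64/sqrt(4410).

64/sqrt(4410)


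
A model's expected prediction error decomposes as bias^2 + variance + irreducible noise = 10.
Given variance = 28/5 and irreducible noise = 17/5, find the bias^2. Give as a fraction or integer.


Total error = bias^2 + variance + irreducible noise. So bias^2 = 10 - 28/5 - 17/5 = 1.

1


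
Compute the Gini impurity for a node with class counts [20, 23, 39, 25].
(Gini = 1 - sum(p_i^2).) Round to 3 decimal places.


Total = 107. Proportions: 20/107, 23/107, 39/107, 25/107. sum(p_i^2) = 0.2686. Gini = 1 - 0.2686 = 0.7314, which rounds to 0.731.

0.731


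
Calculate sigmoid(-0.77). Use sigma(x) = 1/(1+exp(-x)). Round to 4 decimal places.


sigma(-0.77) = 1/(1+e^(0.77)) = 1/(1+2.159766) = 1/3.159766 = 0.3165.

0.3165


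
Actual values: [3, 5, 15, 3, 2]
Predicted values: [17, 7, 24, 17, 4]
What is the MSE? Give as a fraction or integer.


MSE = (1/5) * ((3-17)^2=196 + (5-7)^2=4 + (15-24)^2=81 + (3-17)^2=196 + (2-4)^2=4). Sum = 481. MSE = 481/5.

481/5


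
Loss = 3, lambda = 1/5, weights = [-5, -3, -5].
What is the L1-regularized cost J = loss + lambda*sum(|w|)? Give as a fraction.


L1 norm = sum(|w|) = 13. J = 3 + 1/5 * 13 = 28/5.

28/5


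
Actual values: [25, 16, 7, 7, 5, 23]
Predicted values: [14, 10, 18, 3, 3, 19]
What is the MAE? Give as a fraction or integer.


MAE = (1/6) * (|25-14|=11 + |16-10|=6 + |7-18|=11 + |7-3|=4 + |5-3|=2 + |23-19|=4). Sum = 38. MAE = 19/3.

19/3


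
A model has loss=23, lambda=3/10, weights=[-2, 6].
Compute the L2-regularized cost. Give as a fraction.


L2 sq norm = sum(w^2) = 40. J = 23 + 3/10 * 40 = 35.

35


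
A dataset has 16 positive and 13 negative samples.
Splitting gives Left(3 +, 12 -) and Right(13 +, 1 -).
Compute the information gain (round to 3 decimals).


H(parent) = 0.9923. H(left) = 0.7219, H(right) = 0.3712. Weighted = (15/29)*0.7219 + (14/29)*0.3712 = 0.5526. IG = 0.9923 - 0.5526 = 0.4397, which rounds to 0.440.

0.440


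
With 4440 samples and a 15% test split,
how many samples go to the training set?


Test set = 4440 * 15% = 666. Training set = 4440 - 666 = 3774.

3774


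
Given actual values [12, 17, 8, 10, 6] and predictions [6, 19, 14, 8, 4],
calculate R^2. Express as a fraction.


Mean(y) = 53/5. SS_res = 84. SS_tot = 356/5. R^2 = 1 - 84/(356/5) = -16/89.

-16/89


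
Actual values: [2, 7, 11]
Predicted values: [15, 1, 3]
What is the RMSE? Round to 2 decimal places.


MSE = 89.6667. RMSE = sqrt(89.6667) = 9.47.

9.47


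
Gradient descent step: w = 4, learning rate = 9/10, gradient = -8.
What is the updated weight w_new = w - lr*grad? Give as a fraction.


w_new = 4 - 9/10 * -8 = 4 - -36/5 = 56/5.

56/5


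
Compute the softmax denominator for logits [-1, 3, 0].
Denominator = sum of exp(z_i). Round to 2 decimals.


Denom = e^-1=0.3679 + e^3=20.0855 + e^0=1.0000. Sum = 21.4534, which rounds to 21.45.

21.45


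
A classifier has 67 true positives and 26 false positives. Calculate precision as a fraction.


Precision = TP / (TP + FP) = 67 / 93 = 67/93.

67/93


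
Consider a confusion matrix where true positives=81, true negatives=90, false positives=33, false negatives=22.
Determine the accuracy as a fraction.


Accuracy = (TP + TN) / (TP + TN + FP + FN) = (81 + 90) / 226 = 171/226.

171/226


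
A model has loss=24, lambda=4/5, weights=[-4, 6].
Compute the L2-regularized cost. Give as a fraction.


L2 sq norm = sum(w^2) = 52. J = 24 + 4/5 * 52 = 328/5.

328/5


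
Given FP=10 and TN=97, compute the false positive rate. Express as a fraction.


FPR = FP / (FP + TN) = 10 / 107 = 10/107.

10/107


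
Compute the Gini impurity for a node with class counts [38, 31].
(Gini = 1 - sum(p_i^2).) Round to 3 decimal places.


Total = 69. Proportions: 38/69, 31/69. sum(p_i^2) = 0.5051. Gini = 1 - 0.5051 = 0.4949, which rounds to 0.495.

0.495


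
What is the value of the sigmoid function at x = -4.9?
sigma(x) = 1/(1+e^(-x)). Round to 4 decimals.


sigma(-4.9) = 1/(1+e^(4.9)) = 1/(1+134.289780) = 1/135.289780 = 0.0074.

0.0074


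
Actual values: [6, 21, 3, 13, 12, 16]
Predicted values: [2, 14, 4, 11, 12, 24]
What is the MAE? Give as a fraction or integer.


MAE = (1/6) * (|6-2|=4 + |21-14|=7 + |3-4|=1 + |13-11|=2 + |12-12|=0 + |16-24|=8). Sum = 22. MAE = 11/3.

11/3


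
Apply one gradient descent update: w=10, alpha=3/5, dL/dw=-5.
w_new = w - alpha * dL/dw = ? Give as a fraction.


w_new = 10 - 3/5 * -5 = 10 - -3 = 13.

13


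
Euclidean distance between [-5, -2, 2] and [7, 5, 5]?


d = sqrt(sum of squared differences). (-5-7)^2=144, (-2-5)^2=49, (2-5)^2=9. Sum = 202.

sqrt(202)


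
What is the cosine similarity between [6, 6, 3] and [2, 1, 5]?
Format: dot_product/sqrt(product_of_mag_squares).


dot = 33. |a|^2 = 81, |b|^2 = 30. cos = 33/sqrt(2430).

33/sqrt(2430)


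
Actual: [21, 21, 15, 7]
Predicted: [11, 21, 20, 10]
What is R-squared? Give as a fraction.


Mean(y) = 16. SS_res = 134. SS_tot = 132. R^2 = 1 - 134/(132) = -1/66.

-1/66


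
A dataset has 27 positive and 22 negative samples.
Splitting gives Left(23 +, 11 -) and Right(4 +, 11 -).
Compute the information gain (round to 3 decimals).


H(parent) = 0.9925. H(left) = 0.9082, H(right) = 0.8366. Weighted = (34/49)*0.9082 + (15/49)*0.8366 = 0.8863. IG = 0.9925 - 0.8863 = 0.1062, which rounds to 0.106.

0.106


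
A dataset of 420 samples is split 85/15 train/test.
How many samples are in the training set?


Test set = 420 * 15% = 63. Training set = 420 - 63 = 357.

357


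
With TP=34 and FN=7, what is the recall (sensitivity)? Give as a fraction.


Recall = TP / (TP + FN) = 34 / 41 = 34/41.

34/41


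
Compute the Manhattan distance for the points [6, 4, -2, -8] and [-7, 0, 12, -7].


d = sum of absolute differences: |6--7|=13 + |4-0|=4 + |-2-12|=14 + |-8--7|=1 = 32.

32


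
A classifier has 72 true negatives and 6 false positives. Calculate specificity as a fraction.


Specificity = TN / (TN + FP) = 72 / 78 = 12/13.

12/13


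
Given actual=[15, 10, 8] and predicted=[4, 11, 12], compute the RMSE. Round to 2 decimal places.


MSE = 46.0000. RMSE = sqrt(46.0000) = 6.78.

6.78


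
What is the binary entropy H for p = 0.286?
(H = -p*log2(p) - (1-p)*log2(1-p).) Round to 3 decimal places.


H = -0.286*log2(0.286) - 0.714*log2(0.714) = 0.863.

0.863


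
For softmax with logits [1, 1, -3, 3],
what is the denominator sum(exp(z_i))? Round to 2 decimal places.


Denom = e^1=2.7183 + e^1=2.7183 + e^-3=0.0498 + e^3=20.0855. Sum = 25.5719, which rounds to 25.57.

25.57


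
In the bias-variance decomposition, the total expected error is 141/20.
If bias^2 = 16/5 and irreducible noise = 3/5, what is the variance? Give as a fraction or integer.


Total error = bias^2 + variance + irreducible noise. So variance = 141/20 - 16/5 - 3/5 = 13/4.

13/4


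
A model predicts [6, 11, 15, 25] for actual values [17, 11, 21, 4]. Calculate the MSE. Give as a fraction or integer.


MSE = (1/4) * ((17-6)^2=121 + (11-11)^2=0 + (21-15)^2=36 + (4-25)^2=441). Sum = 598. MSE = 299/2.

299/2


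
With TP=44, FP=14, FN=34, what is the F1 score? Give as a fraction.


Precision = 44/58 = 22/29. Recall = 44/78 = 22/39. F1 = 2*P*R/(P+R) = 11/17.

11/17


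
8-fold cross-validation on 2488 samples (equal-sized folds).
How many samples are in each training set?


Each validation fold has 2488/8 = 311 samples. Training set = 2488 - 311 = 2177.

2177


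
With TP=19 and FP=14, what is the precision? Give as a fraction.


Precision = TP / (TP + FP) = 19 / 33 = 19/33.

19/33


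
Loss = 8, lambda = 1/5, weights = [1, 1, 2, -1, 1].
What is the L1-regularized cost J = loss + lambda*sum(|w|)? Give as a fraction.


L1 norm = sum(|w|) = 6. J = 8 + 1/5 * 6 = 46/5.

46/5
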